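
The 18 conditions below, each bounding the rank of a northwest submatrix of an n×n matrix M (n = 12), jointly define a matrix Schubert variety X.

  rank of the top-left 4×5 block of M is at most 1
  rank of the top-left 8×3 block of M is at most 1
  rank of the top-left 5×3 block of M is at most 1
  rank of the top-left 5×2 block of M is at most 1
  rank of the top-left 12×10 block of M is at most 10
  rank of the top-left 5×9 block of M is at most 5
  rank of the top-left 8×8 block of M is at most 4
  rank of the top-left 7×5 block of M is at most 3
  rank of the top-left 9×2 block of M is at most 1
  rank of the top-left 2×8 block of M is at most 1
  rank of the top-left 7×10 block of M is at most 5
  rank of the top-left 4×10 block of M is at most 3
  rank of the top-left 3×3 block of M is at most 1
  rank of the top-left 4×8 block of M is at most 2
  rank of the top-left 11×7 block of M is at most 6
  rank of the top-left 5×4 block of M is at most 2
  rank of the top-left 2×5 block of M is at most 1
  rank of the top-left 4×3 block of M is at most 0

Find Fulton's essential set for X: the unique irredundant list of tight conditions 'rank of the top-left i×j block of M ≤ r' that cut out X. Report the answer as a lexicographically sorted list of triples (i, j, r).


The tightest implied rank at each (i,j), from the 18 conditions:

  0 | 0 | 0 | 1 | 1 | 1 | 1 | 1 | 1 | 1 | 1 | 1
  0 | 0 | 0 | 1 | 1 | 1 | 1 | 1 | 2 | 2 | 2 | 2
  0 | 0 | 0 | 1 | 1 | 2 | 2 | 2 | 3 | 3 | 3 | 3
  0 | 0 | 0 | 1 | 1 | 2 | 2 | 2 | 3 | 3 | 4 | 4
  1 | 1 | 1 | 2 | 2 | 3 | 3 | 3 | 4 | 4 | 5 | 5
  1 | 1 | 1 | 2 | 3 | 4 | 4 | 4 | 5 | 5 | 6 | 6
  1 | 1 | 1 | 2 | 3 | 4 | 4 | 4 | 5 | 5 | 6 | 7
  1 | 1 | 1 | 2 | 3 | 4 | 4 | 4 | 5 | 6 | 7 | 8
  1 | 1 | 2 | 3 | 4 | 5 | 5 | 5 | 6 | 7 | 8 | 9
  1 | 2 | 3 | 4 | 5 | 6 | 6 | 6 | 7 | 8 | 9 | 10
  1 | 2 | 3 | 4 | 5 | 6 | 6 | 7 | 8 | 9 | 10 | 11
  1 | 2 | 3 | 4 | 5 | 6 | 7 | 8 | 9 | 10 | 11 | 12

the unique w with this rank table is (4, 9, 6, 11, 1, 5, 12, 10, 3, 2, 8, 7).

Rothe diagram D(w) (34 cells), 10 SE-corners (essential conditions):

[(2, 8, 1), (4, 3, 0), (4, 5, 1), (4, 8, 2), (4, 10, 3), (7, 10, 5), (8, 3, 1), (8, 8, 4), (9, 2, 1), (11, 7, 6)]


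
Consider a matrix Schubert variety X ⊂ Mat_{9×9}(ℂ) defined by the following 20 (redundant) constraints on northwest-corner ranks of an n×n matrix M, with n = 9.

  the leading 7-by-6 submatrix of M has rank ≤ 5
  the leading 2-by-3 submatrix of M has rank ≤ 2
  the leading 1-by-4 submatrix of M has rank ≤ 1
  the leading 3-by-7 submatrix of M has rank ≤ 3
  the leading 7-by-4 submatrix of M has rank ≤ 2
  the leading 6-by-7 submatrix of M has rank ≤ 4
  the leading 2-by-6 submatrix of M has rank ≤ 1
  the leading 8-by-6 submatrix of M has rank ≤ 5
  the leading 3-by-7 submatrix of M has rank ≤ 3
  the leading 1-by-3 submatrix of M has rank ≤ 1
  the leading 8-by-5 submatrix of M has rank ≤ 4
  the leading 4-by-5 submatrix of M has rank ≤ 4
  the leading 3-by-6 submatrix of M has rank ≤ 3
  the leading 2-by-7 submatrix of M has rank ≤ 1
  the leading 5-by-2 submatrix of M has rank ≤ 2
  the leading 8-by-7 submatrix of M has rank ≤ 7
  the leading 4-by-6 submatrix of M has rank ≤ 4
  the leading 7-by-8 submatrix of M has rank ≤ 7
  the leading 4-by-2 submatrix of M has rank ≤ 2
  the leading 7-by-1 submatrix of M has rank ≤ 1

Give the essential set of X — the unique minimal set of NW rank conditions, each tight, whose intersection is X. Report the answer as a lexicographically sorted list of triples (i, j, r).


Recovering R(i,j) via the rank-extension bound from the 20 conditions:

  row 1: 1 | 1 | 1 | 1 | 1 | 1 | 1 | 1 | 1
  row 2: 1 | 1 | 1 | 1 | 1 | 1 | 1 | 2 | 2
  row 3: 1 | 2 | 2 | 2 | 2 | 2 | 2 | 3 | 3
  row 4: 1 | 2 | 2 | 2 | 3 | 3 | 3 | 4 | 4
  row 5: 1 | 2 | 2 | 2 | 3 | 4 | 4 | 5 | 5
  row 6: 1 | 2 | 2 | 2 | 3 | 4 | 4 | 5 | 6
  row 7: 1 | 2 | 2 | 2 | 3 | 4 | 5 | 6 | 7
  row 8: 1 | 2 | 3 | 3 | 4 | 5 | 6 | 7 | 8
  row 9: 1 | 2 | 3 | 4 | 5 | 6 | 7 | 8 | 9

second differences of R give the permutation w = (1, 8, 2, 5, 6, 9, 7, 3, 4).

3 SE-corners of the 15-cell Rothe diagram give Ess(w):

[(2, 7, 1), (6, 7, 4), (7, 4, 2)]


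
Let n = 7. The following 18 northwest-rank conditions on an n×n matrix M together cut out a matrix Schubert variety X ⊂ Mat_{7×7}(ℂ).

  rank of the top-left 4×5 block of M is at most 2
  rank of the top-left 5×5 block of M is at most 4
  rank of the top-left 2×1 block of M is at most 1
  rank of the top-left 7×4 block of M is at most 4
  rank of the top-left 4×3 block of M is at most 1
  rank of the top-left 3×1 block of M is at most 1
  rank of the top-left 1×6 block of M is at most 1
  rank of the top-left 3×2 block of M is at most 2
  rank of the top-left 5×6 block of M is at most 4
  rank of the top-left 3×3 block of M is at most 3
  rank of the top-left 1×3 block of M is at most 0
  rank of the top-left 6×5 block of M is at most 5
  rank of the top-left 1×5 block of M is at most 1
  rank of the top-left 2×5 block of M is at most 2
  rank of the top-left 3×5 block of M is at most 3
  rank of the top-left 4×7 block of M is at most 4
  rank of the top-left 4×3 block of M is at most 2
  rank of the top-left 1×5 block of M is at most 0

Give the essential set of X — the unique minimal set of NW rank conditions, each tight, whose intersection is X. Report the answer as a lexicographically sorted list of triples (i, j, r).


Propagating the 18 rank bounds to every northwest block:

  i=1: 0, 0, 0, 0, 0, 1, 1
  i=2: 1, 1, 1, 1, 1, 2, 2
  i=3: 1, 1, 1, 2, 2, 3, 3
  i=4: 1, 1, 1, 2, 2, 3, 4
  i=5: 1, 2, 2, 3, 3, 4, 5
  i=6: 1, 2, 3, 4, 4, 5, 6
  i=7: 1, 2, 3, 4, 5, 6, 7

hence w(1..7) = (6, 1, 4, 7, 2, 3, 5).

Fulton essential set (3 of the 10 Rothe cells):

[(1, 5, 0), (4, 3, 1), (4, 5, 2)]


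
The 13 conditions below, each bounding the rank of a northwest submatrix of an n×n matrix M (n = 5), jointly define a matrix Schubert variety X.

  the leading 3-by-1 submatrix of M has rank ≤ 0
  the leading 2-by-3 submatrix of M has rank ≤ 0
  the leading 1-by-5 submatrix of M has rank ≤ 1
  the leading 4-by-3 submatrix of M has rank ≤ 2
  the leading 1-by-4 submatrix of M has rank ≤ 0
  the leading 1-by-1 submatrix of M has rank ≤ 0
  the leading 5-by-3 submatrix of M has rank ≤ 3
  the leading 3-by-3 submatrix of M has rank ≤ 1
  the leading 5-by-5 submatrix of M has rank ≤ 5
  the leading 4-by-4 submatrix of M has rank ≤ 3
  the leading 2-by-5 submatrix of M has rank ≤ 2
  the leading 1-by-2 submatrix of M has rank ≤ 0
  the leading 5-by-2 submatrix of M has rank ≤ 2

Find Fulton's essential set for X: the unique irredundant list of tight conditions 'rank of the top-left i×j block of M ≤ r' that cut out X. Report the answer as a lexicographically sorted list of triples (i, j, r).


Propagating the 13 rank bounds to every northwest block:

  0 0 0 0 1
  0 0 0 1 2
  0 1 1 2 3
  1 2 2 3 4
  1 2 3 4 5

the unique w with this rank table is (5, 4, 2, 1, 3).

3 SE-corners of the 8-cell Rothe diagram give Ess(w):

[(1, 4, 0), (2, 3, 0), (3, 1, 0)]


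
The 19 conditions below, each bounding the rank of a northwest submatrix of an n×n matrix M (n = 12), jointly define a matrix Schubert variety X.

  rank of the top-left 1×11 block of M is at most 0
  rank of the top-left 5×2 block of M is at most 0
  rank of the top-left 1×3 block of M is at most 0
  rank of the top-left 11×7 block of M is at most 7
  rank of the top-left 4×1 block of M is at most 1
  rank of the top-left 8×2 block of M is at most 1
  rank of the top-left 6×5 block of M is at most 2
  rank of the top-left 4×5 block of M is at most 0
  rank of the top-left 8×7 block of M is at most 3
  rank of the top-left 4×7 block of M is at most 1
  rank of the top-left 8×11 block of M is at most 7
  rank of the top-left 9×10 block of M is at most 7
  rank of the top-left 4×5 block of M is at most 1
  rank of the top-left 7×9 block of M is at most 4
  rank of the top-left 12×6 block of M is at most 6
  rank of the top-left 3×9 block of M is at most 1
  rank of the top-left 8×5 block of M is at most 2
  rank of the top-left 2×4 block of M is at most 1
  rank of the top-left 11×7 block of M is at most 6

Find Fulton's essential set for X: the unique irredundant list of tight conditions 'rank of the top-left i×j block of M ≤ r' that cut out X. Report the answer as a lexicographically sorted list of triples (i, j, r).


The tightest implied rank at each (i,j), from the 19 conditions:

  0 | 0 | 0 | 0 | 0 | 0 | 0 | 0 | 0 | 0 | 0 | 1
  0 | 0 | 0 | 0 | 0 | 1 | 1 | 1 | 1 | 1 | 1 | 2
  0 | 0 | 0 | 0 | 0 | 1 | 1 | 1 | 1 | 2 | 2 | 3
  0 | 0 | 0 | 0 | 0 | 1 | 1 | 2 | 2 | 3 | 3 | 4
  0 | 0 | 1 | 1 | 1 | 2 | 2 | 3 | 3 | 4 | 4 | 5
  1 | 1 | 2 | 2 | 2 | 3 | 3 | 4 | 4 | 5 | 5 | 6
  1 | 1 | 2 | 2 | 2 | 3 | 3 | 4 | 4 | 5 | 6 | 7
  1 | 1 | 2 | 2 | 2 | 3 | 3 | 4 | 5 | 6 | 7 | 8
  1 | 2 | 3 | 3 | 3 | 4 | 4 | 5 | 6 | 7 | 8 | 9
  1 | 2 | 3 | 4 | 4 | 5 | 5 | 6 | 7 | 8 | 9 | 10
  1 | 2 | 3 | 4 | 5 | 6 | 6 | 7 | 8 | 9 | 10 | 11
  1 | 2 | 3 | 4 | 5 | 6 | 7 | 8 | 9 | 10 | 11 | 12

so w = (12, 6, 10, 8, 3, 1, 11, 9, 2, 4, 5, 7).

ℓ(w)=41; the 9 essential cells (i,j,r):

[(1, 11, 0), (3, 9, 1), (4, 5, 0), (4, 7, 1), (5, 2, 0), (7, 9, 4), (8, 2, 1), (8, 5, 2), (8, 7, 3)]


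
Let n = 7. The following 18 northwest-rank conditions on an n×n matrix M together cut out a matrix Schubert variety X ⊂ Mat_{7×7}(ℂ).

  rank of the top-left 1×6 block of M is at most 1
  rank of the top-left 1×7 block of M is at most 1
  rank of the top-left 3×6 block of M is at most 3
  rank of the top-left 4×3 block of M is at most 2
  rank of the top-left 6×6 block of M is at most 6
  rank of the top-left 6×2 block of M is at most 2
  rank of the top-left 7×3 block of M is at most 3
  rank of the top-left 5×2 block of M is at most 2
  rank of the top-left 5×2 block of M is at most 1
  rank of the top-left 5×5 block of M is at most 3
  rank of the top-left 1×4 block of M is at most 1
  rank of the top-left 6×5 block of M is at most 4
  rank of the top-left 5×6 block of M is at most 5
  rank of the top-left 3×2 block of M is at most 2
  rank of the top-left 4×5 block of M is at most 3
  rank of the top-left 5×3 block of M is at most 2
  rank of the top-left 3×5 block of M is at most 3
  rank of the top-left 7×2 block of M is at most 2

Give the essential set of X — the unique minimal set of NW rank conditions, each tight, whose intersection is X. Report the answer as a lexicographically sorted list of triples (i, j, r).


The tightest implied rank at each (i,j), from the 18 conditions:

  1, 1, 1, 1, 1, 1, 1
  1, 1, 2, 2, 2, 2, 2
  1, 1, 2, 3, 3, 3, 3
  1, 1, 2, 3, 3, 4, 4
  1, 1, 2, 3, 3, 4, 5
  1, 2, 3, 4, 4, 5, 6
  1, 2, 3, 4, 5, 6, 7

second differences of R give the permutation w = (1, 3, 4, 6, 7, 2, 5).

|D(w)|=6, |Ess(w)|=2:

[(5, 2, 1), (5, 5, 3)]


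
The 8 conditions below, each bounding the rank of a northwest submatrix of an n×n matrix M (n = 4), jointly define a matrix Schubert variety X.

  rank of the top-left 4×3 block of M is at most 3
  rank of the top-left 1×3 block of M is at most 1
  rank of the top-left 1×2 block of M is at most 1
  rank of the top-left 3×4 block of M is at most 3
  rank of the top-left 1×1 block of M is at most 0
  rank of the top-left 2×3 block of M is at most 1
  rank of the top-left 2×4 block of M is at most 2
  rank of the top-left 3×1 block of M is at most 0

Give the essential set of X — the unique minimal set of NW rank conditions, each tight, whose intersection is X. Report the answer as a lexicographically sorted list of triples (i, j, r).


Rank table r_w(4×4) implied by the 8 constraints:

  R[1]: 0, 1, 1, 1
  R[2]: 0, 1, 1, 2
  R[3]: 0, 1, 2, 3
  R[4]: 1, 2, 3, 4

hence w(1..4) = (2, 4, 3, 1).

Fulton essential set (2 of the 4 Rothe cells):

[(2, 3, 1), (3, 1, 0)]


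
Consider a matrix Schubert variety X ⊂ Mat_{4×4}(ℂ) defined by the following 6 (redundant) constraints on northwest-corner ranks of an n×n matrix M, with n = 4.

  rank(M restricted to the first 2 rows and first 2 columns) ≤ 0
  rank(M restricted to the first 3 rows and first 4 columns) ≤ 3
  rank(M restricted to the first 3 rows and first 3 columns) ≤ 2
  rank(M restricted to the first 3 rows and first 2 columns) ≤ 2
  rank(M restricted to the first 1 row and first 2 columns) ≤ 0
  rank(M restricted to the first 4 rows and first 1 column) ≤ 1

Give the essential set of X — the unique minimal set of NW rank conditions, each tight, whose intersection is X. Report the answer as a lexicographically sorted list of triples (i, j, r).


Rank table r_w(4×4) implied by the 6 constraints:

  i=1: 0, 0, 1, 1
  i=2: 0, 0, 1, 2
  i=3: 1, 1, 2, 3
  i=4: 1, 2, 3, 4

reading off 1-entries of Δ²R: w = (3, 4, 1, 2).

|D(w)|=4, |Ess(w)|=1:

[(2, 2, 0)]


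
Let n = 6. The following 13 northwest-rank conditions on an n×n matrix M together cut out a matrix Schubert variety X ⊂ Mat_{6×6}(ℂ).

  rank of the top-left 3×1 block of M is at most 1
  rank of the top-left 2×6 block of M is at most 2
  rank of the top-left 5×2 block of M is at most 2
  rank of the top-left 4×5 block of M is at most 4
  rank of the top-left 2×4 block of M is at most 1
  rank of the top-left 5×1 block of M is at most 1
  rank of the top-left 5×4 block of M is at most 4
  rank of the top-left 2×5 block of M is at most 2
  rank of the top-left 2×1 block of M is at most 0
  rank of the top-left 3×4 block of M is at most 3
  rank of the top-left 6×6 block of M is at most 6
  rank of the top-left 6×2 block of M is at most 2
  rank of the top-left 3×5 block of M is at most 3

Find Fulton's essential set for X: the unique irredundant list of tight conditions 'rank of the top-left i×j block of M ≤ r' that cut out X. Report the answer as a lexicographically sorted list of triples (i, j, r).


Computing R[i][j] = min implied NW-rank bound (n=6, 13 conditions):

  row 1: 0 1 1 1 1 1
  row 2: 0 1 1 1 2 2
  row 3: 1 2 2 2 3 3
  row 4: 1 2 3 3 4 4
  row 5: 1 2 3 4 5 5
  row 6: 1 2 3 4 5 6

the unique w with this rank table is (2, 5, 1, 3, 4, 6).

D(w) has 4 cells with 2 SE-corners; essential set:

[(2, 1, 0), (2, 4, 1)]


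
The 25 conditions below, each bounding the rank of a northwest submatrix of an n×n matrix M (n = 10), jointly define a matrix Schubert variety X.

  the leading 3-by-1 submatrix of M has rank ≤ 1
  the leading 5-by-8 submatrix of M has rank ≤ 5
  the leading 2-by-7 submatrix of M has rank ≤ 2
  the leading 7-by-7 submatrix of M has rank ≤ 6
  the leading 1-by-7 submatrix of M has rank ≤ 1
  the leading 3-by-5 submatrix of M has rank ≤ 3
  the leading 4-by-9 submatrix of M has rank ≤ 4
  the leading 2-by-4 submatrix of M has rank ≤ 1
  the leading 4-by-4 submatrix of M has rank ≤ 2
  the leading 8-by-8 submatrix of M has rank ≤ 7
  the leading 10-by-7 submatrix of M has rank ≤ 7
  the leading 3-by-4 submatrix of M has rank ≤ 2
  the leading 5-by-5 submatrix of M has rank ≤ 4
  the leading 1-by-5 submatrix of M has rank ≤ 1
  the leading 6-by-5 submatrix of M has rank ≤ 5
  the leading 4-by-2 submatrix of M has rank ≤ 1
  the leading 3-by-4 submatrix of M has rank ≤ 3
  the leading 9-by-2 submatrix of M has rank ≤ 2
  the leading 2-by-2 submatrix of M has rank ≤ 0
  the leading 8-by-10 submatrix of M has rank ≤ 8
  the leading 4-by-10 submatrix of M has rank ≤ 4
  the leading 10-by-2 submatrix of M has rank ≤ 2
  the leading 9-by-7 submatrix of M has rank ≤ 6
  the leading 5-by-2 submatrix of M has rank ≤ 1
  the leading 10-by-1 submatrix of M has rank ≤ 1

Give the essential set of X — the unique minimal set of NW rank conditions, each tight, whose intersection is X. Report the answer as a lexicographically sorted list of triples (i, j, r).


Reconstructing r_w from the 25 given conditions:

  i=1: 0 | 0 | 1 | 1 | 1 | 1 | 1 | 1 | 1 | 1
  i=2: 0 | 0 | 1 | 1 | 2 | 2 | 2 | 2 | 2 | 2
  i=3: 1 | 1 | 2 | 2 | 3 | 3 | 3 | 3 | 3 | 3
  i=4: 1 | 1 | 2 | 2 | 3 | 4 | 4 | 4 | 4 | 4
  i=5: 1 | 1 | 2 | 3 | 4 | 5 | 5 | 5 | 5 | 5
  i=6: 1 | 2 | 3 | 4 | 5 | 6 | 6 | 6 | 6 | 6
  i=7: 1 | 2 | 3 | 4 | 5 | 6 | 6 | 7 | 7 | 7
  i=8: 1 | 2 | 3 | 4 | 5 | 6 | 6 | 7 | 8 | 8
  i=9: 1 | 2 | 3 | 4 | 5 | 6 | 6 | 7 | 8 | 9
  i=10: 1 | 2 | 3 | 4 | 5 | 6 | 7 | 8 | 9 | 10

so w = (3, 5, 1, 6, 4, 2, 8, 9, 10, 7).

Rothe diagram D(w) (11 cells), 5 SE-corners (essential conditions):

[(2, 2, 0), (2, 4, 1), (4, 4, 2), (5, 2, 1), (9, 7, 6)]


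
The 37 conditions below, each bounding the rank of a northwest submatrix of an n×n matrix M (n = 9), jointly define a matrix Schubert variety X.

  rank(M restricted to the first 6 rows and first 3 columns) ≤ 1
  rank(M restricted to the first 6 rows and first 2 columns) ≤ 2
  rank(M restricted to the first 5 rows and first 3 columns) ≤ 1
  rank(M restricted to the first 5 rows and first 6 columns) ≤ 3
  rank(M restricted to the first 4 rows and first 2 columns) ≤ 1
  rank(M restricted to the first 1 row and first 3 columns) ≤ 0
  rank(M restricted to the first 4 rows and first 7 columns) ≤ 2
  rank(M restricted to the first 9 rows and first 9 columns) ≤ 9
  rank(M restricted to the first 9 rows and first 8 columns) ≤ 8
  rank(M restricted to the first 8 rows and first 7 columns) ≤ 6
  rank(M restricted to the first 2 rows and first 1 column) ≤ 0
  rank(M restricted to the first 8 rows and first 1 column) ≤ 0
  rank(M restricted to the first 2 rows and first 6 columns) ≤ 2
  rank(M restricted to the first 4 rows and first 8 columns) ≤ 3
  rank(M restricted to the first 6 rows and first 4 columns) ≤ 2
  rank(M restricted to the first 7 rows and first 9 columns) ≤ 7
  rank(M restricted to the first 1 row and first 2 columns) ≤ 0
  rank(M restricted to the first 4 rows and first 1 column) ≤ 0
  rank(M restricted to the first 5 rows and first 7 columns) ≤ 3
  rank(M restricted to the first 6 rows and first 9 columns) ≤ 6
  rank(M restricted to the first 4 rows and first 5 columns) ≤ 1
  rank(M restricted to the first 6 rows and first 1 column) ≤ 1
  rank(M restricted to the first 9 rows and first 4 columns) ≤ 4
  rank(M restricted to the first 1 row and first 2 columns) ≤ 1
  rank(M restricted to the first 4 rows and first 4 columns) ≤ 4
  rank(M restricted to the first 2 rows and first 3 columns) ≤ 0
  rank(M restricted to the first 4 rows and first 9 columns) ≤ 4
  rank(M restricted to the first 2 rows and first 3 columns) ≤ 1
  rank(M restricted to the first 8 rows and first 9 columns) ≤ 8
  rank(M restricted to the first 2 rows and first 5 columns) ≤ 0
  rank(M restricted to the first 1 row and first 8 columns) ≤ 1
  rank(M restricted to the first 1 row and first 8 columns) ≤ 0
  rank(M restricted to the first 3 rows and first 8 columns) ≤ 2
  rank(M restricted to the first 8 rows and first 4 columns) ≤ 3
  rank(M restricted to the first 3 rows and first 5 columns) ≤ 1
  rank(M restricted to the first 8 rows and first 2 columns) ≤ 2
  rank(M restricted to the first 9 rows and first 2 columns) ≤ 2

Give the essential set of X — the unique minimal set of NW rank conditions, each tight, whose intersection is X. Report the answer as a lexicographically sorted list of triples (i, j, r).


Rank table r_w(9×9) implied by the 37 constraints:

  0 0 0 0 0 0 0 0 1
  0 0 0 0 0 1 1 1 2
  0 1 1 1 1 2 2 2 3
  0 1 1 1 1 2 2 3 4
  0 1 1 2 2 3 3 4 5
  0 1 1 2 3 4 4 5 6
  0 1 2 3 4 5 5 6 7
  0 1 2 3 4 5 6 7 8
  1 2 3 4 5 6 7 8 9

second differences of R give the permutation w = (9, 6, 2, 8, 4, 5, 3, 7, 1).

6 SE-corners of the 25-cell Rothe diagram give Ess(w):

[(1, 8, 0), (2, 5, 0), (4, 5, 1), (4, 7, 2), (6, 3, 1), (8, 1, 0)]


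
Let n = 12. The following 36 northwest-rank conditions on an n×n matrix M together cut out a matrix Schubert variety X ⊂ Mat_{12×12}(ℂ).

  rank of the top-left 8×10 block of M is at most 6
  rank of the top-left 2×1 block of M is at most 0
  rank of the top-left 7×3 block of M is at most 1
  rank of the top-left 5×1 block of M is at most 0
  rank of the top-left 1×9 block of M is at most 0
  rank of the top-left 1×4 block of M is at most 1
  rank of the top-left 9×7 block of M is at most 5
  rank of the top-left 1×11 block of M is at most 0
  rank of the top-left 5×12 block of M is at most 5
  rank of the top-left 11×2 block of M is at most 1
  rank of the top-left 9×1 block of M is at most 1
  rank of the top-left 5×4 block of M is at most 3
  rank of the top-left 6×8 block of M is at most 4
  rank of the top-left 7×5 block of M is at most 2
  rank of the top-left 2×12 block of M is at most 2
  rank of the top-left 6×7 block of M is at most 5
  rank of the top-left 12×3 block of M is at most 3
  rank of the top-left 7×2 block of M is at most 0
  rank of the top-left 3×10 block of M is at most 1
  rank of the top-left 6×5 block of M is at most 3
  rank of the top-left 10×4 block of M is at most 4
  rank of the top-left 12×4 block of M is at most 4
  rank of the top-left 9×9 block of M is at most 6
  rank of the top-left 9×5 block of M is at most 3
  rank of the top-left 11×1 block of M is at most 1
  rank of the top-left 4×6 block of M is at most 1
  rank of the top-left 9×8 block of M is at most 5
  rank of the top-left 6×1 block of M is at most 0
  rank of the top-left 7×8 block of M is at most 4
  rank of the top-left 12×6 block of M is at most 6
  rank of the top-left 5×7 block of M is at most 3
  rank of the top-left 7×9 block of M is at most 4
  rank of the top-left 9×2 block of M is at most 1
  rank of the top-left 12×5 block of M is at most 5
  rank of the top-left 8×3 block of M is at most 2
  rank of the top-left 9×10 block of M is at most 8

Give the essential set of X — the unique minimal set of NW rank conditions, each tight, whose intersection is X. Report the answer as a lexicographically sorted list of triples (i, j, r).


Propagating the 36 rank bounds to every northwest block:

  0, 0, 0, 0, 0, 0, 0, 0, 0, 0, 0, 1
  0, 0, 1, 1, 1, 1, 1, 1, 1, 1, 1, 2
  0, 0, 1, 1, 1, 1, 1, 1, 1, 1, 2, 3
  0, 0, 1, 1, 1, 1, 2, 2, 2, 2, 3, 4
  0, 0, 1, 2, 2, 2, 3, 3, 3, 3, 4, 5
  0, 0, 1, 2, 2, 3, 4, 4, 4, 4, 5, 6
  0, 0, 1, 2, 2, 3, 4, 4, 4, 5, 6, 7
  1, 1, 2, 3, 3, 4, 5, 5, 5, 6, 7, 8
  1, 1, 2, 3, 3, 4, 5, 5, 6, 7, 8, 9
  1, 1, 2, 3, 4, 5, 6, 6, 7, 8, 9, 10
  1, 1, 2, 3, 4, 5, 6, 7, 8, 9, 10, 11
  1, 2, 3, 4, 5, 6, 7, 8, 9, 10, 11, 12

reading off 1-entries of Δ²R: w = (12, 3, 11, 7, 4, 6, 10, 1, 9, 5, 8, 2).

Fulton essential set (9 of the 42 Rothe cells):

[(1, 11, 0), (3, 10, 1), (4, 6, 1), (7, 2, 0), (7, 5, 2), (7, 9, 4), (9, 5, 3), (9, 8, 5), (11, 2, 1)]


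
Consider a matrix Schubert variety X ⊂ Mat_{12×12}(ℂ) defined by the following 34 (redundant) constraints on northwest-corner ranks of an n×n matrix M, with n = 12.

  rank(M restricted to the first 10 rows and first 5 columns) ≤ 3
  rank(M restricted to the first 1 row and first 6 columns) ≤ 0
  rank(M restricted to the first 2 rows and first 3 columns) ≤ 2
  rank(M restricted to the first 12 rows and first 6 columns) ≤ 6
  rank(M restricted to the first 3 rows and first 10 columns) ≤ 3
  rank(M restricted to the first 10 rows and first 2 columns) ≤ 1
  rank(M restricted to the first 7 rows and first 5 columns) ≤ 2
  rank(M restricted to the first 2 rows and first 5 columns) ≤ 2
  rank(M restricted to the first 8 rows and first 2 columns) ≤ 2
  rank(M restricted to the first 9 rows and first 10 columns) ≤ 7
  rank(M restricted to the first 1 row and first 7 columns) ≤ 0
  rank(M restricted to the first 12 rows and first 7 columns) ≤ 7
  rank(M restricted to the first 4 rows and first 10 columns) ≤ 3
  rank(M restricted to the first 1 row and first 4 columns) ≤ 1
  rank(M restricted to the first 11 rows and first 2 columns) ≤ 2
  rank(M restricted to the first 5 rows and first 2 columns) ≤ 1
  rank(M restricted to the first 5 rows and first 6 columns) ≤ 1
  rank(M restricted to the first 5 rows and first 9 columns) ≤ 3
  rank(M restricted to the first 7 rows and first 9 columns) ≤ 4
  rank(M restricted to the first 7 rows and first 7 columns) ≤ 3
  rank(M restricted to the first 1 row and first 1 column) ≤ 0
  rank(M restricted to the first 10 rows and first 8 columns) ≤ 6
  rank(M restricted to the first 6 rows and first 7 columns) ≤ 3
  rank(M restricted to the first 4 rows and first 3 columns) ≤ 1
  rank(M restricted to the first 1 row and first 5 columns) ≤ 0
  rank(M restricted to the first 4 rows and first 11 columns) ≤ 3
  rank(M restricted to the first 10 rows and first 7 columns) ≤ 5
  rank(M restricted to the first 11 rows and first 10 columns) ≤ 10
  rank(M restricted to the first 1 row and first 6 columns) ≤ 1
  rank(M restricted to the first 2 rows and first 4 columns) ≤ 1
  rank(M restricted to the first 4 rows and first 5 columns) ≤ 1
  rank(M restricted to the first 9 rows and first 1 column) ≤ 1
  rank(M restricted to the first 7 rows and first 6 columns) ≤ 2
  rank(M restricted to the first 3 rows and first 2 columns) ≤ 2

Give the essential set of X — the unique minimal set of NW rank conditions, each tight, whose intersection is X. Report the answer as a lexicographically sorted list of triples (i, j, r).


Rank table r_w(12×12) implied by the 34 constraints:

  0 | 0 | 0 | 0 | 0 | 0 | 0 | 1 | 1 | 1 | 1 | 1
  1 | 1 | 1 | 1 | 1 | 1 | 1 | 2 | 2 | 2 | 2 | 2
  1 | 1 | 1 | 1 | 1 | 1 | 2 | 3 | 3 | 3 | 3 | 3
  1 | 1 | 1 | 1 | 1 | 1 | 2 | 3 | 3 | 3 | 3 | 4
  1 | 1 | 1 | 1 | 1 | 1 | 2 | 3 | 3 | 4 | 4 | 5
  1 | 1 | 2 | 2 | 2 | 2 | 3 | 4 | 4 | 5 | 5 | 6
  1 | 1 | 2 | 2 | 2 | 2 | 3 | 4 | 4 | 5 | 6 | 7
  1 | 1 | 2 | 3 | 3 | 3 | 4 | 5 | 5 | 6 | 7 | 8
  1 | 1 | 2 | 3 | 3 | 4 | 5 | 6 | 6 | 7 | 8 | 9
  1 | 1 | 2 | 3 | 3 | 4 | 5 | 6 | 7 | 8 | 9 | 10
  1 | 2 | 3 | 4 | 4 | 5 | 6 | 7 | 8 | 9 | 10 | 11
  1 | 2 | 3 | 4 | 5 | 6 | 7 | 8 | 9 | 10 | 11 | 12

the unique w with this rank table is (8, 1, 7, 12, 10, 3, 11, 4, 6, 9, 2, 5).

|D(w)|=37, |Ess(w)|=8:

[(1, 7, 0), (4, 11, 3), (5, 6, 1), (5, 9, 3), (7, 6, 2), (7, 9, 4), (10, 2, 1), (10, 5, 3)]


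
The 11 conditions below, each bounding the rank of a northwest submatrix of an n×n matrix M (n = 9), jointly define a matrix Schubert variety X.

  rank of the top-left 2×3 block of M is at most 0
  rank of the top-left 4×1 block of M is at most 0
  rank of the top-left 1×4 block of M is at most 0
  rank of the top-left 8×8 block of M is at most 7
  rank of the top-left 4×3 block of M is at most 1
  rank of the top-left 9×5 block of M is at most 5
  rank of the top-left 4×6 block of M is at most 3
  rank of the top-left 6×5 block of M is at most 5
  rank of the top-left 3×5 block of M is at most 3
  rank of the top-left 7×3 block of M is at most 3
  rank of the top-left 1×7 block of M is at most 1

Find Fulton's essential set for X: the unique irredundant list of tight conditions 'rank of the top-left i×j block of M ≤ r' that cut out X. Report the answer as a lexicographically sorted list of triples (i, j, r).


Recovering R(i,j) via the rank-extension bound from the 11 conditions:

  i=1: 0 | 0 | 0 | 0 | 1 | 1 | 1 | 1 | 1
  i=2: 0 | 0 | 0 | 1 | 2 | 2 | 2 | 2 | 2
  i=3: 0 | 1 | 1 | 2 | 3 | 3 | 3 | 3 | 3
  i=4: 0 | 1 | 1 | 2 | 3 | 3 | 4 | 4 | 4
  i=5: 1 | 2 | 2 | 3 | 4 | 4 | 5 | 5 | 5
  i=6: 1 | 2 | 3 | 4 | 5 | 5 | 6 | 6 | 6
  i=7: 1 | 2 | 3 | 4 | 5 | 6 | 7 | 7 | 7
  i=8: 1 | 2 | 3 | 4 | 5 | 6 | 7 | 7 | 8
  i=9: 1 | 2 | 3 | 4 | 5 | 6 | 7 | 8 | 9

so w = (5, 4, 2, 7, 1, 3, 6, 9, 8).

ℓ(w)=12; the 6 essential cells (i,j,r):

[(1, 4, 0), (2, 3, 0), (4, 1, 0), (4, 3, 1), (4, 6, 3), (8, 8, 7)]


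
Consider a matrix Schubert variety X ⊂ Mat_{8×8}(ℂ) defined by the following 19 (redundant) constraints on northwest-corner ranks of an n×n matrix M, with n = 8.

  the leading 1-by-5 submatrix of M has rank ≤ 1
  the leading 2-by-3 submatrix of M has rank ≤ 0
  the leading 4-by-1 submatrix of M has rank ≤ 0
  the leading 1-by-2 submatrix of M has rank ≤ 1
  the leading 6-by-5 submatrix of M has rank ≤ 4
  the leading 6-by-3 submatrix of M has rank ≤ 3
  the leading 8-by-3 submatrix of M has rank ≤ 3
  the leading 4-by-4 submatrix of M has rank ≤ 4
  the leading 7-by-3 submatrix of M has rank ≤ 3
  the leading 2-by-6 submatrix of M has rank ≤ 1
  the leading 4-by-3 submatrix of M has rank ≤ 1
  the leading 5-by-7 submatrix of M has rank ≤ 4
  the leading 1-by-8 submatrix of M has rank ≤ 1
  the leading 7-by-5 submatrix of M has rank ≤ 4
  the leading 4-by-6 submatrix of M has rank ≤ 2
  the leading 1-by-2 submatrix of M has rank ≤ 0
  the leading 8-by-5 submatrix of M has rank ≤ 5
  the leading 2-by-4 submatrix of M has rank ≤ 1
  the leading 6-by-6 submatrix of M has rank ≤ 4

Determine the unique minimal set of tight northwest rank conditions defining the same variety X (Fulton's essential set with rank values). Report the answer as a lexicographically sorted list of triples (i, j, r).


Rank table r_w(8×8) implied by the 19 constraints:

  0 | 0 | 0 | 1 | 1 | 1 | 1 | 1
  0 | 0 | 0 | 1 | 1 | 1 | 2 | 2
  0 | 1 | 1 | 2 | 2 | 2 | 3 | 3
  0 | 1 | 1 | 2 | 2 | 2 | 3 | 4
  1 | 2 | 2 | 3 | 3 | 3 | 4 | 5
  1 | 2 | 3 | 4 | 4 | 4 | 5 | 6
  1 | 2 | 3 | 4 | 4 | 5 | 6 | 7
  1 | 2 | 3 | 4 | 5 | 6 | 7 | 8

the unique w with this rank table is (4, 7, 2, 8, 1, 3, 6, 5).

|D(w)|=14, |Ess(w)|=6:

[(2, 3, 0), (2, 6, 1), (4, 1, 0), (4, 3, 1), (4, 6, 2), (7, 5, 4)]


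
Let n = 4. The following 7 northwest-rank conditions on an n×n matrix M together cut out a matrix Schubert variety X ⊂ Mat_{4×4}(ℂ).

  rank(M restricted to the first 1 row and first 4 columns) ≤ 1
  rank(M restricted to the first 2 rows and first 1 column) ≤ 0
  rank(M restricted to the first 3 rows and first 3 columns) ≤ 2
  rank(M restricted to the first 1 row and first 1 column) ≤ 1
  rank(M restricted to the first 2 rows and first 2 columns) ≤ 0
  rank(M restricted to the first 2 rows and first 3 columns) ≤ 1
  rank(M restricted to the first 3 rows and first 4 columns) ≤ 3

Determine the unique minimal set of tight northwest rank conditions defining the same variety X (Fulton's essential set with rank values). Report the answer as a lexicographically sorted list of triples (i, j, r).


The tightest implied rank at each (i,j), from the 7 conditions:

  R[1]: 0 0 1 1
  R[2]: 0 0 1 2
  R[3]: 1 1 2 3
  R[4]: 1 2 3 4

second differences of R give the permutation w = (3, 4, 1, 2).

|D(w)|=4, |Ess(w)|=1:

[(2, 2, 0)]


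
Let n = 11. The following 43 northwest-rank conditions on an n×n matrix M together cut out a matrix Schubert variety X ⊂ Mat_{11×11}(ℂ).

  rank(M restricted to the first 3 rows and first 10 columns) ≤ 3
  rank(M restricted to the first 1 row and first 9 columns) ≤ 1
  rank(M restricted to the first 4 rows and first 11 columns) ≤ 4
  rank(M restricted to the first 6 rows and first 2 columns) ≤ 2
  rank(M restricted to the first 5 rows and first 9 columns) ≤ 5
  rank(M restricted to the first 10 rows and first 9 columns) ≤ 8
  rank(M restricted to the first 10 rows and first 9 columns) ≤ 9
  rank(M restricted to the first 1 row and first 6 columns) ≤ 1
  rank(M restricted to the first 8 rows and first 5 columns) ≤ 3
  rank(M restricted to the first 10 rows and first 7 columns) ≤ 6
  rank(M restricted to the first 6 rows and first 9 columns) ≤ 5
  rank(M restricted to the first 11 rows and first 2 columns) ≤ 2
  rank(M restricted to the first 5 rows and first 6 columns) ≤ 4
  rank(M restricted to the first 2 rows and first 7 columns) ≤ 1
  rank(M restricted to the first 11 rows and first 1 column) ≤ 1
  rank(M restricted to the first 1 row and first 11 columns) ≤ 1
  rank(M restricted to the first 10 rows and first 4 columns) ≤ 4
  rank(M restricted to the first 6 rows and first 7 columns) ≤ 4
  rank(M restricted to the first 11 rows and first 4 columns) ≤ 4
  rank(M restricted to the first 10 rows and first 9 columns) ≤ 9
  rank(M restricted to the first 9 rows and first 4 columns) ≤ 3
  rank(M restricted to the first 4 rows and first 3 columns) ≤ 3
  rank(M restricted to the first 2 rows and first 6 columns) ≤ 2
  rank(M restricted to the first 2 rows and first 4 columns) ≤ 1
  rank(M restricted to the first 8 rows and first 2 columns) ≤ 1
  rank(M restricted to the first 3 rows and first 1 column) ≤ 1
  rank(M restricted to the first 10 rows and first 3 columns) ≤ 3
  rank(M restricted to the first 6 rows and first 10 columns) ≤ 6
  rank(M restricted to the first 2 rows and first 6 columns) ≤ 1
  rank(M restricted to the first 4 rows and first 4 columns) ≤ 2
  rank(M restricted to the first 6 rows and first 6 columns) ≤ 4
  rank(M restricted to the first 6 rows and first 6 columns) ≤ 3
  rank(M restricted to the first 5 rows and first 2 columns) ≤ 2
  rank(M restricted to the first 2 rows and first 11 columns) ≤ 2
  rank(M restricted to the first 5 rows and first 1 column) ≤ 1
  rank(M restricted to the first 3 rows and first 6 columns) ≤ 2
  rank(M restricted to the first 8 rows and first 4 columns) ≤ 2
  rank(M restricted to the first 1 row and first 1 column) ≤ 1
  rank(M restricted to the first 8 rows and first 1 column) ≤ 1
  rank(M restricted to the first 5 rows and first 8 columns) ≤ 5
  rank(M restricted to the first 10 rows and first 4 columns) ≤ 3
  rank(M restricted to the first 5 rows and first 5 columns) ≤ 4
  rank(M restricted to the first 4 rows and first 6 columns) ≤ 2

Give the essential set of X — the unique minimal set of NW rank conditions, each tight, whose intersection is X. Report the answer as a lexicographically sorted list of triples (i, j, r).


Reconstructing r_w from the 43 given conditions:

  1, 1, 1, 1, 1, 1, 1, 1, 1, 1, 1
  1, 1, 1, 1, 1, 1, 1, 2, 2, 2, 2
  1, 1, 2, 2, 2, 2, 2, 3, 3, 3, 3
  1, 1, 2, 2, 2, 2, 3, 4, 4, 4, 4
  1, 1, 2, 2, 3, 3, 4, 5, 5, 5, 5
  1, 1, 2, 2, 3, 3, 4, 5, 5, 6, 6
  1, 1, 2, 2, 3, 4, 5, 6, 6, 7, 7
  1, 1, 2, 2, 3, 4, 5, 6, 7, 8, 8
  1, 2, 3, 3, 4, 5, 6, 7, 8, 9, 9
  1, 2, 3, 3, 4, 5, 6, 7, 8, 9, 10
  1, 2, 3, 4, 5, 6, 7, 8, 9, 10, 11

so w = (1, 8, 3, 7, 5, 10, 6, 9, 2, 11, 4).

|D(w)|=22, |Ess(w)|=7:

[(2, 7, 1), (4, 6, 2), (6, 6, 3), (6, 9, 5), (8, 2, 1), (8, 4, 2), (10, 4, 3)]


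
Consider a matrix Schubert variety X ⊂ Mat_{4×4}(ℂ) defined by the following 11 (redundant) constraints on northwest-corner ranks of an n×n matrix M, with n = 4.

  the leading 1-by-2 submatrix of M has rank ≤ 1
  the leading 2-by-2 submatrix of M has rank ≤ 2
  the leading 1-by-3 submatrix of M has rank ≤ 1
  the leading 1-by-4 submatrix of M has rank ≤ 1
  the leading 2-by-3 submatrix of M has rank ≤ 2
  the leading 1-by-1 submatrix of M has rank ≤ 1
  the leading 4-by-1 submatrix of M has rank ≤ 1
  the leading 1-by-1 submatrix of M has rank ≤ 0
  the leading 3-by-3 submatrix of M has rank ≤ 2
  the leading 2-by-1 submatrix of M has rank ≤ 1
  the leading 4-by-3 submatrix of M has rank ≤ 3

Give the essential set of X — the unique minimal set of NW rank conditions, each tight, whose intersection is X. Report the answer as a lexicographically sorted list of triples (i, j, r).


Computing R[i][j] = min implied NW-rank bound (n=4, 11 conditions):

  row 1: 0 1 1 1
  row 2: 1 2 2 2
  row 3: 1 2 2 3
  row 4: 1 2 3 4

the unique w with this rank table is (2, 1, 4, 3).

2 SE-corners of the 2-cell Rothe diagram give Ess(w):

[(1, 1, 0), (3, 3, 2)]


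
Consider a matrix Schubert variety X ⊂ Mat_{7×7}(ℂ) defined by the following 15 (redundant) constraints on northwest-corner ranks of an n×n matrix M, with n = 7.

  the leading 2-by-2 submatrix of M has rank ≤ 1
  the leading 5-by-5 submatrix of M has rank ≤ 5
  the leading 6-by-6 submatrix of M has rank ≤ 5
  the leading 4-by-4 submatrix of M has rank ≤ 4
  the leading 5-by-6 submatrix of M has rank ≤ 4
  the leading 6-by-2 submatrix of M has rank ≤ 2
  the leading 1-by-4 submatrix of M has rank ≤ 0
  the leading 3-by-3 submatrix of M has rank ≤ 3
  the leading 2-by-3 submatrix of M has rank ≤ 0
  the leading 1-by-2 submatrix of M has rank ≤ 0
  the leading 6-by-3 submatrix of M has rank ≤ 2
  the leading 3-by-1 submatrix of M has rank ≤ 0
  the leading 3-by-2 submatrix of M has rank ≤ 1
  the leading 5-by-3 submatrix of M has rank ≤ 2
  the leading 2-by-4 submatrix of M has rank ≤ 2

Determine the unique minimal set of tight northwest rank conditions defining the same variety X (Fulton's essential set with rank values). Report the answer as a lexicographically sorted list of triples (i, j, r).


Recovering R(i,j) via the rank-extension bound from the 15 conditions:

  0 0 0 0 1 1 1
  0 0 0 1 2 2 2
  0 1 1 2 3 3 3
  1 2 2 3 4 4 4
  1 2 2 3 4 4 5
  1 2 2 3 4 5 6
  1 2 3 4 5 6 7

second differences of R give the permutation w = (5, 4, 2, 1, 7, 6, 3).

5 SE-corners of the 11-cell Rothe diagram give Ess(w):

[(1, 4, 0), (2, 3, 0), (3, 1, 0), (5, 6, 4), (6, 3, 2)]


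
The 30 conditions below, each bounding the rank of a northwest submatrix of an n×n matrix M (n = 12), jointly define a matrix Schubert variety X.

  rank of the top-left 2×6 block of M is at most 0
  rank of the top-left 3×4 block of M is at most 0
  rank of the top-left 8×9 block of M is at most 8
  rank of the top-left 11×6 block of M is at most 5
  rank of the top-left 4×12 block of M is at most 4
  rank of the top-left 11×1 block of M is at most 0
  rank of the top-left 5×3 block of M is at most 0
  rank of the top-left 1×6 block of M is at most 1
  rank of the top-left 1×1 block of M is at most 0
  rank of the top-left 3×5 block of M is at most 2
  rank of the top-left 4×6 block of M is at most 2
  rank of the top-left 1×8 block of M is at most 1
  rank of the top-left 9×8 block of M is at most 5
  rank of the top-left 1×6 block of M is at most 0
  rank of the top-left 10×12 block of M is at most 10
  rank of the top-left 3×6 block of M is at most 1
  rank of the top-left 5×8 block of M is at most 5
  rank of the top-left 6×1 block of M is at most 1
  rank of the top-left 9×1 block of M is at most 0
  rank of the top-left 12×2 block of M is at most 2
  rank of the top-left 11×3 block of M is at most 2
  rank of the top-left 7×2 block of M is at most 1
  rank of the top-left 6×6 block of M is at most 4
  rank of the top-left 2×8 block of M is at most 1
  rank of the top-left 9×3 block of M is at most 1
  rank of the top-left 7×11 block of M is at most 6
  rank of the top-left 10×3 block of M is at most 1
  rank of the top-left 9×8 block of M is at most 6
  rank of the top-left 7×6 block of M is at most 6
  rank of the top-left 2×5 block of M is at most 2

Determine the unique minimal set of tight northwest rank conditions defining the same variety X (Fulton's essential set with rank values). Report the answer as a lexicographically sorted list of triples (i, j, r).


Computing R[i][j] = min implied NW-rank bound (n=12, 30 conditions):

  0 0 0 0 0 0 1 1 1 1 1 1
  0 0 0 0 0 0 1 1 2 2 2 2
  0 0 0 0 1 1 2 2 3 3 3 3
  0 0 0 1 2 2 3 3 4 4 4 4
  0 0 0 1 2 3 4 4 5 5 5 5
  0 1 1 2 3 4 5 5 6 6 6 6
  0 1 1 2 3 4 5 5 6 6 6 7
  0 1 1 2 3 4 5 5 6 7 7 8
  0 1 1 2 3 4 5 5 6 7 8 9
  0 1 1 2 3 4 5 6 7 8 9 10
  0 1 2 3 4 5 6 7 8 9 10 11
  1 2 3 4 5 6 7 8 9 10 11 12

so w = (7, 9, 5, 4, 6, 2, 12, 10, 11, 8, 3, 1).

8 SE-corners of the 38-cell Rothe diagram give Ess(w):

[(2, 6, 0), (2, 8, 1), (3, 4, 0), (5, 3, 0), (7, 11, 6), (9, 8, 5), (10, 3, 1), (11, 1, 0)]


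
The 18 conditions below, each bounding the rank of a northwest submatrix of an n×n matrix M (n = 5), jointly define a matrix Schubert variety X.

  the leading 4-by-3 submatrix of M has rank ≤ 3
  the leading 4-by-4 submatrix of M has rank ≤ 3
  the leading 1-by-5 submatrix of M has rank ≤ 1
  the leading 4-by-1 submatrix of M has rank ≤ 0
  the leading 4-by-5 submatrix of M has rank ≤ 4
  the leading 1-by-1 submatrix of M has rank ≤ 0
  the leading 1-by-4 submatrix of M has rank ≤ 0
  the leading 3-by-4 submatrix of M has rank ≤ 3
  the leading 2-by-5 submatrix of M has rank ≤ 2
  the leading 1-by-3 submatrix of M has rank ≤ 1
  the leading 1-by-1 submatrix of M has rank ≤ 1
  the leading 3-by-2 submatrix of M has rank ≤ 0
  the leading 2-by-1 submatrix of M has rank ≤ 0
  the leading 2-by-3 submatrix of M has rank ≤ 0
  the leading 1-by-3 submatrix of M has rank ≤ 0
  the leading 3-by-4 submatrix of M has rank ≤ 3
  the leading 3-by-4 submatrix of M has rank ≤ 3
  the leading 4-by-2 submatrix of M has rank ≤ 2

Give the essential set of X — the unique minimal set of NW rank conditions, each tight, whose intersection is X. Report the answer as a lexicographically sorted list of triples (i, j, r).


Computing R[i][j] = min implied NW-rank bound (n=5, 18 conditions):

  row 1: 0 0 0 0 1
  row 2: 0 0 0 1 2
  row 3: 0 0 1 2 3
  row 4: 0 1 2 3 4
  row 5: 1 2 3 4 5

so w = (5, 4, 3, 2, 1).

4 SE-corners of the 10-cell Rothe diagram give Ess(w):

[(1, 4, 0), (2, 3, 0), (3, 2, 0), (4, 1, 0)]
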